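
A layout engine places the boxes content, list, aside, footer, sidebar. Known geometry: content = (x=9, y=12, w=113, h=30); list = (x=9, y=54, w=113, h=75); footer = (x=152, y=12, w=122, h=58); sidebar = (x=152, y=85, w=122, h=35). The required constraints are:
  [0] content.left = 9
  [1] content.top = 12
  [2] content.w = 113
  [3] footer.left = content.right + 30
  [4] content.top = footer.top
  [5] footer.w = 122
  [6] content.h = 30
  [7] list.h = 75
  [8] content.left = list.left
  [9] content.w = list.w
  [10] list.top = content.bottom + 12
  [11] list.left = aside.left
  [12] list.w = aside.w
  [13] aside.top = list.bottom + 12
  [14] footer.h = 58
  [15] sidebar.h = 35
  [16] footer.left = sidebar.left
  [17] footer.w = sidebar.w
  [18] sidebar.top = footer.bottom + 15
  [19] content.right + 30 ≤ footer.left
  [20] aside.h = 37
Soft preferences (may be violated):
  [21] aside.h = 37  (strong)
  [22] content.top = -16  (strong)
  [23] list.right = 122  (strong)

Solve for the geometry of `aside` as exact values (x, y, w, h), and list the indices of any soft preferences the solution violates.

aside = (x=9, y=141, w=113, h=37)
violated soft preferences: 22

1. aside.x = 9  [list.left = aside.left]
2. aside.w = 113  [list.w = aside.w]
3. aside.y = 141  [aside.top = list.bottom + 12]
4. aside.h = 37  [aside.h = 37]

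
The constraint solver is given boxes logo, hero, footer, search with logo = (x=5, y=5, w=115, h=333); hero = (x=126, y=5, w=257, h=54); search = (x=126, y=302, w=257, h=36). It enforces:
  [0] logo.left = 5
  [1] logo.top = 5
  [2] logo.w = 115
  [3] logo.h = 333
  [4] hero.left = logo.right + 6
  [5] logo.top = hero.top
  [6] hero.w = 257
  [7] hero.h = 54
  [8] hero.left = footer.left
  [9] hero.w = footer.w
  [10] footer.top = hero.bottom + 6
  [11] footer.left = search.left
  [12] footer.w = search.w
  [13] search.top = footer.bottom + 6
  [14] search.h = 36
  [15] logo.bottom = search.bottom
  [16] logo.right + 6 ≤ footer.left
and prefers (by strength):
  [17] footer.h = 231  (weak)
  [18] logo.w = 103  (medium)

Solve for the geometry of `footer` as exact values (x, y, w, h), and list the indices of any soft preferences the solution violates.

footer = (x=126, y=65, w=257, h=231)
violated soft preferences: 18

1. footer.x = 126  [hero.left = footer.left]
2. footer.w = 257  [hero.w = footer.w]
3. footer.y = 65  [footer.top = hero.bottom + 6]
4. footer.h = 231  [search.top = footer.bottom + 6]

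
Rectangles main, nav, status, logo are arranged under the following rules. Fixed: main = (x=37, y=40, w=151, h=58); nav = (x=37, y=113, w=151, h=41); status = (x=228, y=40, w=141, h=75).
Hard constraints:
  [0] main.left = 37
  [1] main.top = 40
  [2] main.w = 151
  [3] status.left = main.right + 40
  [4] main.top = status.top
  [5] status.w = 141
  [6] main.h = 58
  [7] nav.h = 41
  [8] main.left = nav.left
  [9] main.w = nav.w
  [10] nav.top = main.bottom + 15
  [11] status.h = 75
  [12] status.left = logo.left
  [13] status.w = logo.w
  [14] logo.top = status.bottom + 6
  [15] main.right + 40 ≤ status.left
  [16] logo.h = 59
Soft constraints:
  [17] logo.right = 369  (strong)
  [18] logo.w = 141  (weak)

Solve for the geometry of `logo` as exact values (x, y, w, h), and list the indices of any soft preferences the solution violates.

logo = (x=228, y=121, w=141, h=59)
violated soft preferences: none

1. logo.x = 228  [status.left = logo.left]
2. logo.w = 141  [status.w = logo.w]
3. logo.y = 121  [logo.top = status.bottom + 6]
4. logo.h = 59  [logo.h = 59]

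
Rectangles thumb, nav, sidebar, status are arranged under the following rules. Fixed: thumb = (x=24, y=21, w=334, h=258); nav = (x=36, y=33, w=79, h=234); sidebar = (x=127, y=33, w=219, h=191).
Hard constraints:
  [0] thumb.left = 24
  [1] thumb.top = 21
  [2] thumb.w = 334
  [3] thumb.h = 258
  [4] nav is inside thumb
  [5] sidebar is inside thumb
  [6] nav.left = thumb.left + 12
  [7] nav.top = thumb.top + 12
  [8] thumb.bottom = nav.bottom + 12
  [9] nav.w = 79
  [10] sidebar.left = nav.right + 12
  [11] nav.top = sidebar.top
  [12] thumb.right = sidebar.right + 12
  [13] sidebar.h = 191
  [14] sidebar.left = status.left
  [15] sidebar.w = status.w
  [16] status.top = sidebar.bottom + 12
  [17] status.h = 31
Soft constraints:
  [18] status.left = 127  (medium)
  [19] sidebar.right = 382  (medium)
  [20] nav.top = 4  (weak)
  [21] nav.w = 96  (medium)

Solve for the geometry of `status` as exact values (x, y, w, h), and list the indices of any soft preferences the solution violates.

status = (x=127, y=236, w=219, h=31)
violated soft preferences: 19, 20, 21

1. status.x = 127  [sidebar.left = status.left]
2. status.w = 219  [sidebar.w = status.w]
3. status.y = 236  [status.top = sidebar.bottom + 12]
4. status.h = 31  [status.h = 31]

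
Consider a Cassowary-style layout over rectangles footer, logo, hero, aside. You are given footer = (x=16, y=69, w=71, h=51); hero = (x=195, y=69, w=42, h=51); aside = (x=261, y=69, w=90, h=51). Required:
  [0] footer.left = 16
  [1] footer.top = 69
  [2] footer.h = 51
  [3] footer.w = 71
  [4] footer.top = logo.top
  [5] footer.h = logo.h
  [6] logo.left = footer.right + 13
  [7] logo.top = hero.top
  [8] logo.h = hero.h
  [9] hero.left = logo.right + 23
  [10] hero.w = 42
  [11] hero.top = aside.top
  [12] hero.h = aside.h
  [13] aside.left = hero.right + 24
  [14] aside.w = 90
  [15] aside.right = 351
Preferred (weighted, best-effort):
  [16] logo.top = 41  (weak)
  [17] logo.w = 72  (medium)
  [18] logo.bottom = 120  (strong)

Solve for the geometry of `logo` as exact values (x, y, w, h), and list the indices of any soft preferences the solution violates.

logo = (x=100, y=69, w=72, h=51)
violated soft preferences: 16

1. logo.y = 69  [footer.top = logo.top]
2. logo.h = 51  [footer.h = logo.h]
3. logo.x = 100  [logo.left = footer.right + 13]
4. logo.w = 72  [hero.left = logo.right + 23]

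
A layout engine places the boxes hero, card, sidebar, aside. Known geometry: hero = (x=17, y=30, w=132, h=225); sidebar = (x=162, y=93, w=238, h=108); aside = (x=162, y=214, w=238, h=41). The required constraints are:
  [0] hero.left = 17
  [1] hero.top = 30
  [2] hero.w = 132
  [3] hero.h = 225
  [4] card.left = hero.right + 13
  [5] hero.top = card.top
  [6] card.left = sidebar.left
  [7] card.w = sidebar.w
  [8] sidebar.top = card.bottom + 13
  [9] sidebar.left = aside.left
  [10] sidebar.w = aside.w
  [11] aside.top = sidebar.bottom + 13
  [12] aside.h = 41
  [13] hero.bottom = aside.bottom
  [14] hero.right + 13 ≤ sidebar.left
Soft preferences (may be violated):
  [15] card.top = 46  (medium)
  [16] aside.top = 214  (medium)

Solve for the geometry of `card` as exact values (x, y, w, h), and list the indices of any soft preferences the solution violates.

card = (x=162, y=30, w=238, h=50)
violated soft preferences: 15

1. card.x = 162  [card.left = hero.right + 13]
2. card.y = 30  [hero.top = card.top]
3. card.w = 238  [card.w = sidebar.w]
4. card.h = 50  [sidebar.top = card.bottom + 13]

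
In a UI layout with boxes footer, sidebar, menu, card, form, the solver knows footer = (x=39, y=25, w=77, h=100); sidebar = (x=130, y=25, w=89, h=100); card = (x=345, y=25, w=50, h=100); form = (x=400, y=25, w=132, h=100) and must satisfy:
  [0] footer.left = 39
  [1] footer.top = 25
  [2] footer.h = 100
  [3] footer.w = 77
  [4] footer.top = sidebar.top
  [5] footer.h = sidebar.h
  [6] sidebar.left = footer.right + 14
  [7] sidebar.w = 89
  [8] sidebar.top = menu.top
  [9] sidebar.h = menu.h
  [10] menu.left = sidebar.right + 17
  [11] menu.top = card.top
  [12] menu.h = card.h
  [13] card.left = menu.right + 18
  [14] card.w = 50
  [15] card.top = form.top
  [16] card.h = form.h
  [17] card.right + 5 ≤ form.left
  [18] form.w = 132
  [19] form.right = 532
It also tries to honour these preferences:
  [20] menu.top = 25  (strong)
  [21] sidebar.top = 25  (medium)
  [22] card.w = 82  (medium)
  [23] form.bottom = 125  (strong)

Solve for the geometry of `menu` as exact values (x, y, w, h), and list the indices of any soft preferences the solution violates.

1. menu.y = 25  [sidebar.top = menu.top]
2. menu.h = 100  [sidebar.h = menu.h]
3. menu.x = 236  [menu.left = sidebar.right + 17]
4. menu.w = 91  [card.left = menu.right + 18]

menu = (x=236, y=25, w=91, h=100)
violated soft preferences: 22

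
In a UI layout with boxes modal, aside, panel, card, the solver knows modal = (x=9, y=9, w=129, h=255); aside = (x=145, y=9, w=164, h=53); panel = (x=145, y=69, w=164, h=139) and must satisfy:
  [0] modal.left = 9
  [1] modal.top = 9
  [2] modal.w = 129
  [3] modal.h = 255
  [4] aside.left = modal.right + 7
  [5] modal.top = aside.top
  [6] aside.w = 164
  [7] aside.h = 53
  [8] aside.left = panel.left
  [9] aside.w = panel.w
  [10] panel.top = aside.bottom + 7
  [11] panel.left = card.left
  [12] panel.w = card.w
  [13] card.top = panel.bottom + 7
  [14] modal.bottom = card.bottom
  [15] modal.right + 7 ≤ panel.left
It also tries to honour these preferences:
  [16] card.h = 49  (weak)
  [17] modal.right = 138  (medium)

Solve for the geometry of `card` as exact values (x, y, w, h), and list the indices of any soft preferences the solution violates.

card = (x=145, y=215, w=164, h=49)
violated soft preferences: none

1. card.x = 145  [panel.left = card.left]
2. card.w = 164  [panel.w = card.w]
3. card.y = 215  [card.top = panel.bottom + 7]
4. card.h = 49  [modal.bottom = card.bottom]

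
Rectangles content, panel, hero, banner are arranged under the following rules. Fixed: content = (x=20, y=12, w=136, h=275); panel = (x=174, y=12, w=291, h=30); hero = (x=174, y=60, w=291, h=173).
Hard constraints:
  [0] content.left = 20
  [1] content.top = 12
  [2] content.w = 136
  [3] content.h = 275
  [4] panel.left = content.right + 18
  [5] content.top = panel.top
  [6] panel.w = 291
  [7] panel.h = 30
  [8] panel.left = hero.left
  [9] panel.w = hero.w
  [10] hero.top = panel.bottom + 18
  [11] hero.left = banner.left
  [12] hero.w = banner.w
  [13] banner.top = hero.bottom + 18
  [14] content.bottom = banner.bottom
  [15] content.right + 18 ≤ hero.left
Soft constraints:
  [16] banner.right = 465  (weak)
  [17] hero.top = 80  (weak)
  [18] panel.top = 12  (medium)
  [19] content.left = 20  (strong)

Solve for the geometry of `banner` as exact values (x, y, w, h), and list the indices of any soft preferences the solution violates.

1. banner.x = 174  [hero.left = banner.left]
2. banner.w = 291  [hero.w = banner.w]
3. banner.y = 251  [banner.top = hero.bottom + 18]
4. banner.h = 36  [content.bottom = banner.bottom]

banner = (x=174, y=251, w=291, h=36)
violated soft preferences: 17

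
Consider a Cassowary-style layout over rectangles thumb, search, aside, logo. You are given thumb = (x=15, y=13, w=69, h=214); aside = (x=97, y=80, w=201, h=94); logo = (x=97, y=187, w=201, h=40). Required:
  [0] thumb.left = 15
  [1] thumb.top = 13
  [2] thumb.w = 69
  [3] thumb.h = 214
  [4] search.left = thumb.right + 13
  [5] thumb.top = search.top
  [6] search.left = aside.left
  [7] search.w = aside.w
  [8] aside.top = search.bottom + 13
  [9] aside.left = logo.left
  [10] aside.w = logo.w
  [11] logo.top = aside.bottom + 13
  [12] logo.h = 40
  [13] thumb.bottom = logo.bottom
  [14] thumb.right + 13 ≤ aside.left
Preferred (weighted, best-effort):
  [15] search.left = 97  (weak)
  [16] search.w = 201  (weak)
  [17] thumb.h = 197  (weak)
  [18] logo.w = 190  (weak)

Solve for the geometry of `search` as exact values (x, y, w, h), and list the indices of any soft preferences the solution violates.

search = (x=97, y=13, w=201, h=54)
violated soft preferences: 17, 18

1. search.x = 97  [search.left = thumb.right + 13]
2. search.y = 13  [thumb.top = search.top]
3. search.w = 201  [search.w = aside.w]
4. search.h = 54  [aside.top = search.bottom + 13]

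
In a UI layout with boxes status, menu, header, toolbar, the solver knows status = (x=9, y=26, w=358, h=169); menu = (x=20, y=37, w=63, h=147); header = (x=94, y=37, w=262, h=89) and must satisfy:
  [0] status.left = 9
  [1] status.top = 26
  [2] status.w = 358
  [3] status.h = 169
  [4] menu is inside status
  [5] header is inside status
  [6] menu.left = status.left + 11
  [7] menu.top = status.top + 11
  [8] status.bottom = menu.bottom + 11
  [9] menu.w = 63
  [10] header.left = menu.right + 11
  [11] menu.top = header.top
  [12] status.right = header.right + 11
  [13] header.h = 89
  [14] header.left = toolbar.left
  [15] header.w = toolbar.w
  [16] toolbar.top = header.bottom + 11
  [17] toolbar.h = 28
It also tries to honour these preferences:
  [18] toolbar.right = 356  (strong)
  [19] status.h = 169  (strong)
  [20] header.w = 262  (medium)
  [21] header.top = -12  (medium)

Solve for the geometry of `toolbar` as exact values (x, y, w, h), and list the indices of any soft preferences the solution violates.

toolbar = (x=94, y=137, w=262, h=28)
violated soft preferences: 21

1. toolbar.x = 94  [header.left = toolbar.left]
2. toolbar.w = 262  [header.w = toolbar.w]
3. toolbar.y = 137  [toolbar.top = header.bottom + 11]
4. toolbar.h = 28  [toolbar.h = 28]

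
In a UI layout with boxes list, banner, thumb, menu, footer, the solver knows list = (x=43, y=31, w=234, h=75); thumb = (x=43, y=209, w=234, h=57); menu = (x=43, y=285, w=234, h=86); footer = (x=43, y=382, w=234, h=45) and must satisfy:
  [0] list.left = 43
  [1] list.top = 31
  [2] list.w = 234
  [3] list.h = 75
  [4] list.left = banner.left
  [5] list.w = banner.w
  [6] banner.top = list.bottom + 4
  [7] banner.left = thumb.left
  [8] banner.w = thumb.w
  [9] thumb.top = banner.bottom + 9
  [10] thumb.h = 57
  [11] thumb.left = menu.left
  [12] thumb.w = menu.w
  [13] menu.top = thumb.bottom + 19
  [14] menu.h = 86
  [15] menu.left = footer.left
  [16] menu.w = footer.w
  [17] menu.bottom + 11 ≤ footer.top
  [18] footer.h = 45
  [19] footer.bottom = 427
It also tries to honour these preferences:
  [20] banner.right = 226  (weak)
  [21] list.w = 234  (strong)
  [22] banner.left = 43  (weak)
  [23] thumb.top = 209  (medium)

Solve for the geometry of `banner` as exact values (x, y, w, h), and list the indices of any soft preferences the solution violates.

1. banner.x = 43  [list.left = banner.left]
2. banner.w = 234  [list.w = banner.w]
3. banner.y = 110  [banner.top = list.bottom + 4]
4. banner.h = 90  [thumb.top = banner.bottom + 9]

banner = (x=43, y=110, w=234, h=90)
violated soft preferences: 20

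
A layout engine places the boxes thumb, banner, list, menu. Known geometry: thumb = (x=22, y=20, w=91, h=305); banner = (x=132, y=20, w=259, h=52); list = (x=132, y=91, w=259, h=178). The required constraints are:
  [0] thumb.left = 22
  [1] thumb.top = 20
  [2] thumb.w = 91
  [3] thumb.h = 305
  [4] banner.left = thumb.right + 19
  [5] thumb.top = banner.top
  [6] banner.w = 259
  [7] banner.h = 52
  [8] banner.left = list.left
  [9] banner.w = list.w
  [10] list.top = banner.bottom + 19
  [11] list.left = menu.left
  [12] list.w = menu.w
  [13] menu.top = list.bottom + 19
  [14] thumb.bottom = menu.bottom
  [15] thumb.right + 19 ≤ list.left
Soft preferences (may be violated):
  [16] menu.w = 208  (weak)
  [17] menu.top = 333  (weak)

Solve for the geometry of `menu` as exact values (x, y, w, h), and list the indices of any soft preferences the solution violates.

menu = (x=132, y=288, w=259, h=37)
violated soft preferences: 16, 17

1. menu.x = 132  [list.left = menu.left]
2. menu.w = 259  [list.w = menu.w]
3. menu.y = 288  [menu.top = list.bottom + 19]
4. menu.h = 37  [thumb.bottom = menu.bottom]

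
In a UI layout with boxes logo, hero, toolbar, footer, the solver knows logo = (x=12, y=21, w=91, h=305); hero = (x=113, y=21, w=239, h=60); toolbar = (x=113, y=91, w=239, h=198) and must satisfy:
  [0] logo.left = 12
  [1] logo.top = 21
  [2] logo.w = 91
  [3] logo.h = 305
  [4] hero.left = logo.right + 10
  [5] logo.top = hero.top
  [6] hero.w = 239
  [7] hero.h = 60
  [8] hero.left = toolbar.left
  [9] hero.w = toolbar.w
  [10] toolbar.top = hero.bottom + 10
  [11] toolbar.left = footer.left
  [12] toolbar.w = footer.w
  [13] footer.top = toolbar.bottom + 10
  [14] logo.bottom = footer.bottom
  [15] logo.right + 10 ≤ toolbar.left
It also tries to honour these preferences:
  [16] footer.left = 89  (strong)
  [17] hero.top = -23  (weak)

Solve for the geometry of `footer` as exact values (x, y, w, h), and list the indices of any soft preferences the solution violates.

1. footer.x = 113  [toolbar.left = footer.left]
2. footer.w = 239  [toolbar.w = footer.w]
3. footer.y = 299  [footer.top = toolbar.bottom + 10]
4. footer.h = 27  [logo.bottom = footer.bottom]

footer = (x=113, y=299, w=239, h=27)
violated soft preferences: 16, 17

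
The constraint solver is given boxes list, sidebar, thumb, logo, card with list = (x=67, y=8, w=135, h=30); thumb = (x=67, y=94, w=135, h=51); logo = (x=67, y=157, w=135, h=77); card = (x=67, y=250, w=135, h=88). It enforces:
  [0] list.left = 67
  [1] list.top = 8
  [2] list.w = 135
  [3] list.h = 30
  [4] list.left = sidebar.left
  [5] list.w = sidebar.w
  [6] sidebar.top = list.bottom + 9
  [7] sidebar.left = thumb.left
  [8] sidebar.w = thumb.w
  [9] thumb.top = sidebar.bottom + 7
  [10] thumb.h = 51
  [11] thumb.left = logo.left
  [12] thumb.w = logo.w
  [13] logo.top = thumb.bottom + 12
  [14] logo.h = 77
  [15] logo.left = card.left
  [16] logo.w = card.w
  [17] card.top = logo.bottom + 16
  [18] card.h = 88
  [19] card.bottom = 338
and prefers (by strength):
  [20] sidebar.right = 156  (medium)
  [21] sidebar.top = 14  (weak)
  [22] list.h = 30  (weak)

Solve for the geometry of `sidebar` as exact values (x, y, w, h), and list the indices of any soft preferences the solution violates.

1. sidebar.x = 67  [list.left = sidebar.left]
2. sidebar.w = 135  [list.w = sidebar.w]
3. sidebar.y = 47  [sidebar.top = list.bottom + 9]
4. sidebar.h = 40  [thumb.top = sidebar.bottom + 7]

sidebar = (x=67, y=47, w=135, h=40)
violated soft preferences: 20, 21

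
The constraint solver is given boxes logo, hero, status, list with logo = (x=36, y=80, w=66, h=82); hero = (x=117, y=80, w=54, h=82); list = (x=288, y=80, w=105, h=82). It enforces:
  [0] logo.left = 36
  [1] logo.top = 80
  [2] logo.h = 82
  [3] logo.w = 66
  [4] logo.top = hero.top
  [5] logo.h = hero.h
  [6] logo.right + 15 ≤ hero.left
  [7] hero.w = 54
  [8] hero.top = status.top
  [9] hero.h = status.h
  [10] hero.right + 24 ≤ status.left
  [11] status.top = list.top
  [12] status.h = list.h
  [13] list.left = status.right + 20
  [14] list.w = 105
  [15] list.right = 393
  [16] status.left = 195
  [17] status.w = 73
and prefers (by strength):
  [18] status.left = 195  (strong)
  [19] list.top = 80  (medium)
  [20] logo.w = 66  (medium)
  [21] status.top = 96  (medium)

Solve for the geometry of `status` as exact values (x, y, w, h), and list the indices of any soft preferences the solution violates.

status = (x=195, y=80, w=73, h=82)
violated soft preferences: 21

1. status.y = 80  [hero.top = status.top]
2. status.h = 82  [hero.h = status.h]
3. status.x = 195  [status.left = 195]
4. status.w = 73  [status.w = 73]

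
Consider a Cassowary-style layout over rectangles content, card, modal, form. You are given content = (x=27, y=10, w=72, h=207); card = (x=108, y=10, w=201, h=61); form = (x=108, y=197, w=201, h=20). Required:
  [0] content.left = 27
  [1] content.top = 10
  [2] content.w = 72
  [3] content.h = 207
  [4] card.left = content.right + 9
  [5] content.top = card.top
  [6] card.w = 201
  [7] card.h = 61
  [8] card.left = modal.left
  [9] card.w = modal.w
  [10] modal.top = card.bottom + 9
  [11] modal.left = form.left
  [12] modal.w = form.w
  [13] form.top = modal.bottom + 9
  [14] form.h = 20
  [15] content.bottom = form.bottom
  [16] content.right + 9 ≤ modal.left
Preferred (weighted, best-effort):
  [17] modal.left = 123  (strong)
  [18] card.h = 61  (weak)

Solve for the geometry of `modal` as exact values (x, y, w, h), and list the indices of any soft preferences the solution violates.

1. modal.x = 108  [card.left = modal.left]
2. modal.w = 201  [card.w = modal.w]
3. modal.y = 80  [modal.top = card.bottom + 9]
4. modal.h = 108  [form.top = modal.bottom + 9]

modal = (x=108, y=80, w=201, h=108)
violated soft preferences: 17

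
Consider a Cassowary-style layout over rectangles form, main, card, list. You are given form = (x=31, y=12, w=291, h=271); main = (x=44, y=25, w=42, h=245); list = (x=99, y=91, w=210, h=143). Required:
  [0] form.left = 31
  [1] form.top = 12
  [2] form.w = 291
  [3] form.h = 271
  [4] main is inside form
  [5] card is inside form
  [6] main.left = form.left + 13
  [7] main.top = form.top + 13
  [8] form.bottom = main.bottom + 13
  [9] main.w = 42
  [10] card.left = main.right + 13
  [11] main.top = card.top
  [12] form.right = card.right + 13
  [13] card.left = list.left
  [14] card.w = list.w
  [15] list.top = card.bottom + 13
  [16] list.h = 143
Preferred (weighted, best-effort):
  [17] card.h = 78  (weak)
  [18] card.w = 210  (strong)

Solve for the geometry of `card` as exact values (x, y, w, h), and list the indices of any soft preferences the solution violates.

card = (x=99, y=25, w=210, h=53)
violated soft preferences: 17

1. card.x = 99  [card.left = main.right + 13]
2. card.y = 25  [main.top = card.top]
3. card.w = 210  [form.right = card.right + 13]
4. card.h = 53  [list.top = card.bottom + 13]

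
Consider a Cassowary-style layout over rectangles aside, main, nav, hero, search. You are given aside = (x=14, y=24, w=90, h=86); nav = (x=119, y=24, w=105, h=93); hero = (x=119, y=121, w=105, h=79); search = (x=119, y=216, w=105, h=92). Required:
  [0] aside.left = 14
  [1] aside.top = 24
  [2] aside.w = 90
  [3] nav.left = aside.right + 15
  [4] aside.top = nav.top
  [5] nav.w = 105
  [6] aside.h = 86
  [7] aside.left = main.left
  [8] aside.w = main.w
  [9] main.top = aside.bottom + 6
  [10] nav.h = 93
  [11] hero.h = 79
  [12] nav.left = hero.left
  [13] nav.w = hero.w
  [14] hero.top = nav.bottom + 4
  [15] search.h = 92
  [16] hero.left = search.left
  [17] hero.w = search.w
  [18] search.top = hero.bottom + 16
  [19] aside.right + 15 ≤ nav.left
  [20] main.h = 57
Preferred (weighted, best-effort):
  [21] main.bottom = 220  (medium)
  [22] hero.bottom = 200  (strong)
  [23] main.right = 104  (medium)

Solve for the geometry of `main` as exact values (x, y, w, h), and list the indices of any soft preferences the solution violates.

main = (x=14, y=116, w=90, h=57)
violated soft preferences: 21

1. main.x = 14  [aside.left = main.left]
2. main.w = 90  [aside.w = main.w]
3. main.y = 116  [main.top = aside.bottom + 6]
4. main.h = 57  [main.h = 57]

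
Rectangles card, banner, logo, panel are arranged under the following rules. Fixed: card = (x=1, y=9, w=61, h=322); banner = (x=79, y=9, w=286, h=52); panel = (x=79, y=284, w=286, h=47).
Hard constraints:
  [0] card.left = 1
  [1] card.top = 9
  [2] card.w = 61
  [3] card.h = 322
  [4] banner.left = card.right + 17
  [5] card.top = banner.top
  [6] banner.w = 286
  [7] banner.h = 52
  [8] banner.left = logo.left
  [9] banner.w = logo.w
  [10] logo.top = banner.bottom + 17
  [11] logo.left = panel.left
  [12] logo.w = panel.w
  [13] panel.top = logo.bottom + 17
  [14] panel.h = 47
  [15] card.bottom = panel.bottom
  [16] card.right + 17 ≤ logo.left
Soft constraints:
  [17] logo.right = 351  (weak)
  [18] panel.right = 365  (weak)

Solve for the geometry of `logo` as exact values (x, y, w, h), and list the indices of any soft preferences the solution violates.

1. logo.x = 79  [banner.left = logo.left]
2. logo.w = 286  [banner.w = logo.w]
3. logo.y = 78  [logo.top = banner.bottom + 17]
4. logo.h = 189  [panel.top = logo.bottom + 17]

logo = (x=79, y=78, w=286, h=189)
violated soft preferences: 17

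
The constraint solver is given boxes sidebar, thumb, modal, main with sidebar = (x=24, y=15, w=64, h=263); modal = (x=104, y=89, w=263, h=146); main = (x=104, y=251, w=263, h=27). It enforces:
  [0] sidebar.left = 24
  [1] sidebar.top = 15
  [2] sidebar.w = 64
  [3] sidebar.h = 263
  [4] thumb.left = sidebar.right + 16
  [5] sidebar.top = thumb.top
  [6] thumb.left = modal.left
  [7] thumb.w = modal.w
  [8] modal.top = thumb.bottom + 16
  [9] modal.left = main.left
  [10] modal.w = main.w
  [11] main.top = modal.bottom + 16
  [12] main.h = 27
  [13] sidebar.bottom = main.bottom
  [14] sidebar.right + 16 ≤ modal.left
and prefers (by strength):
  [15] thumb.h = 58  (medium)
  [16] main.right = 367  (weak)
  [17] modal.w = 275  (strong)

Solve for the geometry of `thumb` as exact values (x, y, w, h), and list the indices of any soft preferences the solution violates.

1. thumb.x = 104  [thumb.left = sidebar.right + 16]
2. thumb.y = 15  [sidebar.top = thumb.top]
3. thumb.w = 263  [thumb.w = modal.w]
4. thumb.h = 58  [modal.top = thumb.bottom + 16]

thumb = (x=104, y=15, w=263, h=58)
violated soft preferences: 17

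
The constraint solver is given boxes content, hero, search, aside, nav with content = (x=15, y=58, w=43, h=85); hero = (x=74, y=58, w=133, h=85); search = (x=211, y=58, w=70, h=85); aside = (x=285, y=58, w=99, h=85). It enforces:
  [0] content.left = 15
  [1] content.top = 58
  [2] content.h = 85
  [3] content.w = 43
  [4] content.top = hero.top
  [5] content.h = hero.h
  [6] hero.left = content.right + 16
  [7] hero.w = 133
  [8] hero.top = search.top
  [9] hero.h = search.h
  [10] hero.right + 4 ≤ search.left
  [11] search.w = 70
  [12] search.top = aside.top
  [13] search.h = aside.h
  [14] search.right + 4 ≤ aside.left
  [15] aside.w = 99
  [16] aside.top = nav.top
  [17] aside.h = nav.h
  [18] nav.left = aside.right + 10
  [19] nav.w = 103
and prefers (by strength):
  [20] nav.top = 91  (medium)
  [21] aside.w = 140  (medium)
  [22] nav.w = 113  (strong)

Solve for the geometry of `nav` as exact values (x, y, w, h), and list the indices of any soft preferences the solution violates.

nav = (x=394, y=58, w=103, h=85)
violated soft preferences: 20, 21, 22

1. nav.y = 58  [aside.top = nav.top]
2. nav.h = 85  [aside.h = nav.h]
3. nav.x = 394  [nav.left = aside.right + 10]
4. nav.w = 103  [nav.w = 103]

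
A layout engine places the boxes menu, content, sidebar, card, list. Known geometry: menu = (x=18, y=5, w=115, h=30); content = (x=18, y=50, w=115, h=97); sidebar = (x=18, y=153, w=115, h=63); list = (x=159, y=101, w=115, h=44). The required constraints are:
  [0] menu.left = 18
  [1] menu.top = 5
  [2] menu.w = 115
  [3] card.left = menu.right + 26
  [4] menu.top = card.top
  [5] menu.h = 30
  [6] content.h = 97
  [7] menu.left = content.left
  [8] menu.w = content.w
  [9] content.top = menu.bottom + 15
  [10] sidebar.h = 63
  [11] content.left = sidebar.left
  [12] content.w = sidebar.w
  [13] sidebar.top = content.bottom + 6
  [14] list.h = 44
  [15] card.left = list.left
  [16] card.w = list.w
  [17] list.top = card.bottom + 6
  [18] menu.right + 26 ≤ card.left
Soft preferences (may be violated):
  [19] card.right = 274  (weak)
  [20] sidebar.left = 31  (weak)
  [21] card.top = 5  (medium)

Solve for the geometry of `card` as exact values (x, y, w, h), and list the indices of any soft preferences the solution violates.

1. card.x = 159  [card.left = menu.right + 26]
2. card.y = 5  [menu.top = card.top]
3. card.w = 115  [card.w = list.w]
4. card.h = 90  [list.top = card.bottom + 6]

card = (x=159, y=5, w=115, h=90)
violated soft preferences: 20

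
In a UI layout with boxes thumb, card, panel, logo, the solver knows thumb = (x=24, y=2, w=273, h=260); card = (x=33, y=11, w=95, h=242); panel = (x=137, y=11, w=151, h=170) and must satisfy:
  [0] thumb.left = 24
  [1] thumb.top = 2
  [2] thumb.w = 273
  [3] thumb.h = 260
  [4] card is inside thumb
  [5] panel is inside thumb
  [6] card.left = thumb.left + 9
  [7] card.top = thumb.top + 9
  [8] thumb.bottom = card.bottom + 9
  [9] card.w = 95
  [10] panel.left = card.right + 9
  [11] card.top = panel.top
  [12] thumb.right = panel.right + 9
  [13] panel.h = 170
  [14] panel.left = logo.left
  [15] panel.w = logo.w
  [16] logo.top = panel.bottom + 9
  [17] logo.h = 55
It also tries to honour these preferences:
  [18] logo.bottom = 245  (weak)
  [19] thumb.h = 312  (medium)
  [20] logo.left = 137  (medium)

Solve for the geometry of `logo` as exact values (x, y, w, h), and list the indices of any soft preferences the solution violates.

logo = (x=137, y=190, w=151, h=55)
violated soft preferences: 19

1. logo.x = 137  [panel.left = logo.left]
2. logo.w = 151  [panel.w = logo.w]
3. logo.y = 190  [logo.top = panel.bottom + 9]
4. logo.h = 55  [logo.h = 55]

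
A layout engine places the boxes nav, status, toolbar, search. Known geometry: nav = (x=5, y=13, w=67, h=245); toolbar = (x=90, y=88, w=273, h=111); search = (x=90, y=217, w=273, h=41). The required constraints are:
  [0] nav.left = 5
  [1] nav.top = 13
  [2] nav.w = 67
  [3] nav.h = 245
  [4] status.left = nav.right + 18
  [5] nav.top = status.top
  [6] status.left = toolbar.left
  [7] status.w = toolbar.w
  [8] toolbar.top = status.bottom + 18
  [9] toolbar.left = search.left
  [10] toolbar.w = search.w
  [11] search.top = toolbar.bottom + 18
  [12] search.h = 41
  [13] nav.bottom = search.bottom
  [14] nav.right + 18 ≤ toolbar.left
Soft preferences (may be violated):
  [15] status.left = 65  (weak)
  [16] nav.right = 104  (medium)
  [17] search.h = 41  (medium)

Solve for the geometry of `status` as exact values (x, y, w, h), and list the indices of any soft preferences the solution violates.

1. status.x = 90  [status.left = nav.right + 18]
2. status.y = 13  [nav.top = status.top]
3. status.w = 273  [status.w = toolbar.w]
4. status.h = 57  [toolbar.top = status.bottom + 18]

status = (x=90, y=13, w=273, h=57)
violated soft preferences: 15, 16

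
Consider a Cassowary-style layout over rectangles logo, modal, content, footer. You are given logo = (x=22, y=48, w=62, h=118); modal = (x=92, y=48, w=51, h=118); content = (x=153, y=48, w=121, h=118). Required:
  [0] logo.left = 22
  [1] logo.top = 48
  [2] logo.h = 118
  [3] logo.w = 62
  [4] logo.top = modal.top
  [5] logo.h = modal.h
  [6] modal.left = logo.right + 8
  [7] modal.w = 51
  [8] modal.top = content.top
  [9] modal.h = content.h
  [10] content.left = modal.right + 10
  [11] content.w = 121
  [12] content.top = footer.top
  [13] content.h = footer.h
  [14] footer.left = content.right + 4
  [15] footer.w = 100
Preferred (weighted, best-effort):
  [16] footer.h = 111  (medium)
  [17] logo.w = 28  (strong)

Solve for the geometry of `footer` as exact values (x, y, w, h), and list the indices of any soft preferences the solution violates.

footer = (x=278, y=48, w=100, h=118)
violated soft preferences: 16, 17

1. footer.y = 48  [content.top = footer.top]
2. footer.h = 118  [content.h = footer.h]
3. footer.x = 278  [footer.left = content.right + 4]
4. footer.w = 100  [footer.w = 100]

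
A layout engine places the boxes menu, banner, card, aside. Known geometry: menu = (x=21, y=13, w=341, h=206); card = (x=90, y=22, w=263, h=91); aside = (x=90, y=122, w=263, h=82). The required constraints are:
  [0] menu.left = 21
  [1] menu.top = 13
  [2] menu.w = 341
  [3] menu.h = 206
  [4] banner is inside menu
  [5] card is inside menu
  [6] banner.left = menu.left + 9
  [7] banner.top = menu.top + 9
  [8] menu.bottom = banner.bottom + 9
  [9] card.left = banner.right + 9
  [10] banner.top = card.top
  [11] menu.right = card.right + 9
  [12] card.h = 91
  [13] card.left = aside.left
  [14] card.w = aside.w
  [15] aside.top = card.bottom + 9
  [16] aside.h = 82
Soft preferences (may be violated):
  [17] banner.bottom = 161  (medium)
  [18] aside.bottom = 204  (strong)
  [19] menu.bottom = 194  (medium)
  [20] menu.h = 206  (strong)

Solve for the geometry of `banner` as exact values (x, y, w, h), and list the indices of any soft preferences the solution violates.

1. banner.x = 30  [banner.left = menu.left + 9]
2. banner.y = 22  [banner.top = menu.top + 9]
3. banner.h = 188  [menu.bottom = banner.bottom + 9]
4. banner.w = 51  [card.left = banner.right + 9]

banner = (x=30, y=22, w=51, h=188)
violated soft preferences: 17, 19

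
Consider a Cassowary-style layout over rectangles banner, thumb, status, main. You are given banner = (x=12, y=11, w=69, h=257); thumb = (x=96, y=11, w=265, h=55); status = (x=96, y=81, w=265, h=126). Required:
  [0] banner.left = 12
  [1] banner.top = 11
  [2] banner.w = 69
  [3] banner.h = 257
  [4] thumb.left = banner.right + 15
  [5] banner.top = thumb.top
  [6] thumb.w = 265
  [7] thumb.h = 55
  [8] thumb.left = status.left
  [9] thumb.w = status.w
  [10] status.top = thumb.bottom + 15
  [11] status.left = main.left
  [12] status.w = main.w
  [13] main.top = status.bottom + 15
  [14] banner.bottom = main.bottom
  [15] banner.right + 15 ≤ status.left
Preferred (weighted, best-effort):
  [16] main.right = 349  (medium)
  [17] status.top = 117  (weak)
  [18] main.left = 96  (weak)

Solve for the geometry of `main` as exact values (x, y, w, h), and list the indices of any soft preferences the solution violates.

1. main.x = 96  [status.left = main.left]
2. main.w = 265  [status.w = main.w]
3. main.y = 222  [main.top = status.bottom + 15]
4. main.h = 46  [banner.bottom = main.bottom]

main = (x=96, y=222, w=265, h=46)
violated soft preferences: 16, 17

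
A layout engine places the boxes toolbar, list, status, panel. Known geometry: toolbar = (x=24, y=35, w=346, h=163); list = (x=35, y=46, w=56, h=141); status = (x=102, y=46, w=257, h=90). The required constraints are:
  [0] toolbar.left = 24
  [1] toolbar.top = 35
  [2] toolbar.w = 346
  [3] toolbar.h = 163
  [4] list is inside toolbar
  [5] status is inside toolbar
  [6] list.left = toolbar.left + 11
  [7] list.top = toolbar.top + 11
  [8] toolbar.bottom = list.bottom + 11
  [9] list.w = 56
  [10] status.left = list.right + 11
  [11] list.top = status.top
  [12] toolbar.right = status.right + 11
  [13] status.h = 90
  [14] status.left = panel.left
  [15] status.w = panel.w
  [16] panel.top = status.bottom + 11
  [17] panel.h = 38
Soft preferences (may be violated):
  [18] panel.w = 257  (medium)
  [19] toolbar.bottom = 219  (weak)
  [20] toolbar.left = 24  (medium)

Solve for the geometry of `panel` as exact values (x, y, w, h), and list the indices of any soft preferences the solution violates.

panel = (x=102, y=147, w=257, h=38)
violated soft preferences: 19

1. panel.x = 102  [status.left = panel.left]
2. panel.w = 257  [status.w = panel.w]
3. panel.y = 147  [panel.top = status.bottom + 11]
4. panel.h = 38  [panel.h = 38]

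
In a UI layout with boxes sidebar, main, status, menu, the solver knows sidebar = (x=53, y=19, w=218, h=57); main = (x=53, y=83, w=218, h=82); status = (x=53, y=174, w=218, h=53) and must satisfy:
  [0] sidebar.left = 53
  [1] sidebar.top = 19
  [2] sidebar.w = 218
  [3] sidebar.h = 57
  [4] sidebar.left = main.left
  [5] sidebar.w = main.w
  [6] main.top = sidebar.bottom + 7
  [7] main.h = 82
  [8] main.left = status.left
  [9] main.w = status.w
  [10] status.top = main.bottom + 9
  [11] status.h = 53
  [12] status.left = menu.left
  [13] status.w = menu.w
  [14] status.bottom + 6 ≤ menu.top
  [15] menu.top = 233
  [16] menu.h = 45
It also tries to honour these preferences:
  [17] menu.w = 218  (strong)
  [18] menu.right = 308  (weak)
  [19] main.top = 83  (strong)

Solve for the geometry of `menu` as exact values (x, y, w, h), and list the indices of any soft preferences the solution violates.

1. menu.x = 53  [status.left = menu.left]
2. menu.w = 218  [status.w = menu.w]
3. menu.y = 233  [menu.top = 233]
4. menu.h = 45  [menu.h = 45]

menu = (x=53, y=233, w=218, h=45)
violated soft preferences: 18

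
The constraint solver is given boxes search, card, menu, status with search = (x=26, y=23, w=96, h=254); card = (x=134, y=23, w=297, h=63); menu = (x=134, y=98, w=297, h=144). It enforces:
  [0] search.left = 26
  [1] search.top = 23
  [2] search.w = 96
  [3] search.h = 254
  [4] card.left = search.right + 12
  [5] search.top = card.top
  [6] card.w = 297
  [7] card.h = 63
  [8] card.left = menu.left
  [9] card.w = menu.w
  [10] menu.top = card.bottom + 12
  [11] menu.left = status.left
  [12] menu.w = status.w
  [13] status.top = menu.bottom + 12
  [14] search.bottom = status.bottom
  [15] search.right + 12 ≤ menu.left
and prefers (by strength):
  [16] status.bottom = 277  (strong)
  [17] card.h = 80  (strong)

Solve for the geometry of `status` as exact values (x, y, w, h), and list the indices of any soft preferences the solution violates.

status = (x=134, y=254, w=297, h=23)
violated soft preferences: 17

1. status.x = 134  [menu.left = status.left]
2. status.w = 297  [menu.w = status.w]
3. status.y = 254  [status.top = menu.bottom + 12]
4. status.h = 23  [search.bottom = status.bottom]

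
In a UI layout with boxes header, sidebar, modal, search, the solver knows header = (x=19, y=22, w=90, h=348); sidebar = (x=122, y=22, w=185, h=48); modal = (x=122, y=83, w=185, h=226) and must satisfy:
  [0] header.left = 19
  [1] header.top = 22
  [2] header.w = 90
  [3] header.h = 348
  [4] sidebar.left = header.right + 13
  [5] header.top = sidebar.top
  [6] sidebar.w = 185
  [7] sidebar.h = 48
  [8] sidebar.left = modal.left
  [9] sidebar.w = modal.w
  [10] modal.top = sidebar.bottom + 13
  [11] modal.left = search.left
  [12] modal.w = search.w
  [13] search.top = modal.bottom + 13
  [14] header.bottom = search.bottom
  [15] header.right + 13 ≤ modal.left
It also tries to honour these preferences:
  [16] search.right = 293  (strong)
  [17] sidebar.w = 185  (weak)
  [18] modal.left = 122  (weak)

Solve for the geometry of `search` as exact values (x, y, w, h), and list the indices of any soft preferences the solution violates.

search = (x=122, y=322, w=185, h=48)
violated soft preferences: 16

1. search.x = 122  [modal.left = search.left]
2. search.w = 185  [modal.w = search.w]
3. search.y = 322  [search.top = modal.bottom + 13]
4. search.h = 48  [header.bottom = search.bottom]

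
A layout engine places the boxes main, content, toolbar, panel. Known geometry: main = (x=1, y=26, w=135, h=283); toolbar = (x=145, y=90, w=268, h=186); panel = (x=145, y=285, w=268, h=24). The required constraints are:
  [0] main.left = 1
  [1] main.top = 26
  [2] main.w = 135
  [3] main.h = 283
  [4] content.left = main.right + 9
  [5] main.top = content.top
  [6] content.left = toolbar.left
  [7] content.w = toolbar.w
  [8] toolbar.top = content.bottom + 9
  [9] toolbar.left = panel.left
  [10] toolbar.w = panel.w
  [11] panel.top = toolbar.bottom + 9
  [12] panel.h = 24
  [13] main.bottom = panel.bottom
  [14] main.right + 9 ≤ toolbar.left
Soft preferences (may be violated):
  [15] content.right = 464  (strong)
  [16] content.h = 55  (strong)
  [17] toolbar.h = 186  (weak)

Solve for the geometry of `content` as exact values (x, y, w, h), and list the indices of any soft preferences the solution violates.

1. content.x = 145  [content.left = main.right + 9]
2. content.y = 26  [main.top = content.top]
3. content.w = 268  [content.w = toolbar.w]
4. content.h = 55  [toolbar.top = content.bottom + 9]

content = (x=145, y=26, w=268, h=55)
violated soft preferences: 15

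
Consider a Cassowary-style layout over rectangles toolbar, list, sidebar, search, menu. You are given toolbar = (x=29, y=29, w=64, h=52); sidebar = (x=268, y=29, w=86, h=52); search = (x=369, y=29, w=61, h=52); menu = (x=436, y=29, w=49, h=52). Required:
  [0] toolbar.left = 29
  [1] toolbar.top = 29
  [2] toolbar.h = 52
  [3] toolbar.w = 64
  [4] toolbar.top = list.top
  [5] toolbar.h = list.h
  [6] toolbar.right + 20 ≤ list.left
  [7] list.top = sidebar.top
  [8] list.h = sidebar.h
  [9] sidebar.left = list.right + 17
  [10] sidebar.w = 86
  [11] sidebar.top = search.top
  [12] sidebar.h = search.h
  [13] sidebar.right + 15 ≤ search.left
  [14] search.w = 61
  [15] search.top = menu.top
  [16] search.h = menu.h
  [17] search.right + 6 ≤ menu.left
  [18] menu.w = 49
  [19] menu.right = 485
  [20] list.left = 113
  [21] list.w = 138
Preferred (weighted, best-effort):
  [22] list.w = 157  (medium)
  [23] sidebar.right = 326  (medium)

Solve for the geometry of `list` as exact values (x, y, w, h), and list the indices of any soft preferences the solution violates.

list = (x=113, y=29, w=138, h=52)
violated soft preferences: 22, 23

1. list.y = 29  [toolbar.top = list.top]
2. list.h = 52  [toolbar.h = list.h]
3. list.x = 113  [list.left = 113]
4. list.w = 138  [list.w = 138]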